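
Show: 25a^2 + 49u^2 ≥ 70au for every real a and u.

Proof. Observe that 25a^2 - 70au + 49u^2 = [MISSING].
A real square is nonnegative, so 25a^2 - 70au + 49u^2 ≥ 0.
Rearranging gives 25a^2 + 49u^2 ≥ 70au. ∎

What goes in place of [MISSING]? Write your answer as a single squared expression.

(5a - 7u)^2

25a^2 - 70au + 49u^2 is a perfect-square trinomial: the outer terms are (5a)^2 and (7u)^2, and the cross term is -2·5a·7u.
So 25a^2 - 70au + 49u^2 = (5a - 7u)^2 ≥ 0.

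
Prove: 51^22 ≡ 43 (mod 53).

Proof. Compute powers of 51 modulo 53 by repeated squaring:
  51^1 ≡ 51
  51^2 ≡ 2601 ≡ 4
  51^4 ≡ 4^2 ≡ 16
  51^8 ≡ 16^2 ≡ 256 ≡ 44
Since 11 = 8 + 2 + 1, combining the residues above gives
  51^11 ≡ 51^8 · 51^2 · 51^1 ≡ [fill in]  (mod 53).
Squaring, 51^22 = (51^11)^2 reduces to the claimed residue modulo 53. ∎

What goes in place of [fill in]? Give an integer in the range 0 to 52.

Multiply the listed residues: 44 · 4 · 51 = 176 → 8976.
Reducing modulo 53: 8976 = 169·53 + 19, so 51^11 ≡ 19.

19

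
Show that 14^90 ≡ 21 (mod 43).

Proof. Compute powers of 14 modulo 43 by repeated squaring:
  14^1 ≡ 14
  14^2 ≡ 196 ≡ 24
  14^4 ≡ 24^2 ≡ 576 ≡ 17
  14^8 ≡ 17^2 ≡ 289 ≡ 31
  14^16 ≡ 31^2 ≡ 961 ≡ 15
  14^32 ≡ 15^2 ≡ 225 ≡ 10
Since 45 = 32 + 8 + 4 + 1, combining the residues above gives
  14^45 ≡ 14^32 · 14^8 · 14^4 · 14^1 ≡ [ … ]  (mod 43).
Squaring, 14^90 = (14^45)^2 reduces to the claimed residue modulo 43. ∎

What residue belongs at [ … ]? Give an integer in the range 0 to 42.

Multiply the listed residues: 10 · 31 · 17 · 14 = 310 → 5270 → 73780.
Reducing modulo 43: 73780 = 1715·43 + 35, so 14^45 ≡ 35.

35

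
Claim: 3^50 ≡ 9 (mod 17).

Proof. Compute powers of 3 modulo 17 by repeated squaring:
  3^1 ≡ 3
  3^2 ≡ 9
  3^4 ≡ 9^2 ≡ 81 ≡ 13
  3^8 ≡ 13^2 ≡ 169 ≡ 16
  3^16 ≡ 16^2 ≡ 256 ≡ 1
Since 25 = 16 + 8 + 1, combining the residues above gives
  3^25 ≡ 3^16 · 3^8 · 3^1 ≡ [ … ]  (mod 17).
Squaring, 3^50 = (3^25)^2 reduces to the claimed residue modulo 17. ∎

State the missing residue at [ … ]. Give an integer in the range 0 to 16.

14

Multiply the listed residues: 1 · 16 · 3 = 16 → 48.
Reducing modulo 17: 48 = 2·17 + 14, so 3^25 ≡ 14.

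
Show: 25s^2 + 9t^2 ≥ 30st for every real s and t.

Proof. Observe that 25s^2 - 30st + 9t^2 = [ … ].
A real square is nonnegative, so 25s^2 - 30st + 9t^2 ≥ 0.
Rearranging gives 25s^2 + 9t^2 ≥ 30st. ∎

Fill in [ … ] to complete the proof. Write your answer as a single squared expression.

The leading and trailing coefficients are 5^2 and 3^2, and 30 = 2·5·3, so the trinomial is (5s - 3t)^2.
Hence 25s^2 - 30st + 9t^2 ≥ 0.

(5s - 3t)^2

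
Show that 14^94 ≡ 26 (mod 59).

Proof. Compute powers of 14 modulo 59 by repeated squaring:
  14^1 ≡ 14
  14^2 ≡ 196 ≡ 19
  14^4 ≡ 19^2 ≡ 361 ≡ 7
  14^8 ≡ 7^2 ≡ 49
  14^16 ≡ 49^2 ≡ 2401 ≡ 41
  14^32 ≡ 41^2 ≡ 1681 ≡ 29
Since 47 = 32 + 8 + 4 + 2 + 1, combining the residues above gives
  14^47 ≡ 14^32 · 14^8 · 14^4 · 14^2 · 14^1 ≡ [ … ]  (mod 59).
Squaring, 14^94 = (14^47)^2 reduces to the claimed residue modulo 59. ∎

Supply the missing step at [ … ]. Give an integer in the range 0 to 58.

Multiply the listed residues: 29 · 49 · 7 · 19 · 14 = 1421 → 9947 → 188993 → 2645902.
Reducing modulo 59: 2645902 = 44845·59 + 47, so 14^47 ≡ 47.

47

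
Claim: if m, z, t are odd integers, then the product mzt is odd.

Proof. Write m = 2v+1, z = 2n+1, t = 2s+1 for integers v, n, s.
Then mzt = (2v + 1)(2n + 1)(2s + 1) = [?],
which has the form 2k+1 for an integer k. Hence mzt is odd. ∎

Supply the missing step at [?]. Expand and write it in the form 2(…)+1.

2(4nsv + 2ns + 2nv + n + 2sv + s + v) + 1

(2v + 1)(2n + 1)(2s + 1) = 8nsv + 4ns + 4nv + 2n + 4sv + 2s + 2v + 1
= 2(4nsv + 2ns + 2nv + n + 2sv + s + v) + 1.
Since 4nsv + 2ns + 2nv + n + 2sv + s + v is an integer, the product is of the form 2k+1 for an integer k.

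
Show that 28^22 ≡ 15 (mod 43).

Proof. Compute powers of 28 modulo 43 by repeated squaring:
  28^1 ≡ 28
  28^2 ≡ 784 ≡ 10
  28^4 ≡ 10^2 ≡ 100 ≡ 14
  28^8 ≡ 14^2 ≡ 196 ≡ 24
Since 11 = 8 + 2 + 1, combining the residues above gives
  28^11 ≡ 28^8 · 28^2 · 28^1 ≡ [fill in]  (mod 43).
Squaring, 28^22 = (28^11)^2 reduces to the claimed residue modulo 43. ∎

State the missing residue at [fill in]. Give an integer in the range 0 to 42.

12

28^8 · 28^2 · 28^1 ≡ 24 · 10 · 28 = 6720.
6720 mod 43 = 12, so 28^11 ≡ 12 (mod 43).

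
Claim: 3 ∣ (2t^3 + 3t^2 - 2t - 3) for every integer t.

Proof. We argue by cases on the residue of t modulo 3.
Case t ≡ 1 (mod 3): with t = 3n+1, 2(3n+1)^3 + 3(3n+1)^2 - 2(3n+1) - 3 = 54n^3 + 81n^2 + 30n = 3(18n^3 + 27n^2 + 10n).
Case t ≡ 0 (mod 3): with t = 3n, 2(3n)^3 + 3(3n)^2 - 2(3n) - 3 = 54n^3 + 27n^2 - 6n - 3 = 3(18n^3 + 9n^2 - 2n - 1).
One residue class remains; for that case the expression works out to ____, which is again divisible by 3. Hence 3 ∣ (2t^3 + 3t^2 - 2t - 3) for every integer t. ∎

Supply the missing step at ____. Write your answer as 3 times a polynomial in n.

Only t ≡ 2 (mod 3) is unaccounted for. Put t = 3n+2:
2(3n+2)^3 + 3(3n+2)^2 - 2(3n+2) - 3 expands to 54n^3 + 135n^2 + 102n + 21,
and factoring out 3 leaves 3(18n^3 + 45n^2 + 34n + 7).

3(18n^3 + 45n^2 + 34n + 7)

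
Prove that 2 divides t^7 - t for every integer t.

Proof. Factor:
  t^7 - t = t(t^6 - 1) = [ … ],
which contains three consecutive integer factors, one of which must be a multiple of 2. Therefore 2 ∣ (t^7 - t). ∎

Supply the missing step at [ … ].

(t - 1)t(t + 1)(t^4 + t^2 + 1)

t^6 - 1 = (t^2 - 1)(t^4 + t^2 + 1), and t^2 - 1 = (t-1)(t+1).
So t(t^6 - 1) = (t - 1)t(t + 1)(t^4 + t^2 + 1).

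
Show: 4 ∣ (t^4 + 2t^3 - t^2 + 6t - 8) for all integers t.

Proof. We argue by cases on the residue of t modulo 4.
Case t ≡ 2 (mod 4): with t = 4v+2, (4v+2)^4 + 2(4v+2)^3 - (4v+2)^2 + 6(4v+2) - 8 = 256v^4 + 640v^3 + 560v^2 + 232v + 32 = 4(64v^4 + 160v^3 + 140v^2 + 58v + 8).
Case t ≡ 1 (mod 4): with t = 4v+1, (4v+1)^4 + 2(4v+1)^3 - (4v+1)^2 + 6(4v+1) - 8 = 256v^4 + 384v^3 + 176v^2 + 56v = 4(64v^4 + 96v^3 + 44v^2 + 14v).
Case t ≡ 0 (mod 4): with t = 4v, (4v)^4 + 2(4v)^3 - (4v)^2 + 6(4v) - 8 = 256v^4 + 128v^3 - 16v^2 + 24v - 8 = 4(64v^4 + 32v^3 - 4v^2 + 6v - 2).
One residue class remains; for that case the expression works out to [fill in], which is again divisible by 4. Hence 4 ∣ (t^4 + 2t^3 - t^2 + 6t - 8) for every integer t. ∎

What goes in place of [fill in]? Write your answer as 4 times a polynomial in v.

Only t ≡ 3 (mod 4) is unaccounted for. Put t = 4v+3:
(4v+3)^4 + 2(4v+3)^3 - (4v+3)^2 + 6(4v+3) - 8 expands to 256v^4 + 896v^3 + 1136v^2 + 648v + 136,
and factoring out 4 leaves 4(64v^4 + 224v^3 + 284v^2 + 162v + 34).

4(64v^4 + 224v^3 + 284v^2 + 162v + 34)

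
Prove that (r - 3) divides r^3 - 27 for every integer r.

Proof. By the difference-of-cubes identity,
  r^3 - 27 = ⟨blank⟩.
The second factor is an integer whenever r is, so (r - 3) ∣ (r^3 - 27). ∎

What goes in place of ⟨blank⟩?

a^3 - b^3 = (a - b)(a^2 + ab + b^2). With a = r, b = 3:
r^3 - 27 = (r - 3)(r^2 + 3r + 9).

(r - 3)(r^2 + 3r + 9)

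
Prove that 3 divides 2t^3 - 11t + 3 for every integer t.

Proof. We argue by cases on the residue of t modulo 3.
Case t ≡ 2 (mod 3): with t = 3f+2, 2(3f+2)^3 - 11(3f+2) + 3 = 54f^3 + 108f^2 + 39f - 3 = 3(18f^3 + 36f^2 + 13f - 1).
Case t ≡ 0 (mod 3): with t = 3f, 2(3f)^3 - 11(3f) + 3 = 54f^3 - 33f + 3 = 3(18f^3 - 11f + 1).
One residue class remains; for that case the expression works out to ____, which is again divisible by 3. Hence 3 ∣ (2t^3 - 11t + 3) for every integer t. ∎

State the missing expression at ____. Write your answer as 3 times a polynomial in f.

Only t ≡ 1 (mod 3) is unaccounted for. Put t = 3f+1:
2(3f+1)^3 - 11(3f+1) + 3 expands to 54f^3 + 54f^2 - 15f - 6,
and factoring out 3 leaves 3(18f^3 + 18f^2 - 5f - 2).

3(18f^3 + 18f^2 - 5f - 2)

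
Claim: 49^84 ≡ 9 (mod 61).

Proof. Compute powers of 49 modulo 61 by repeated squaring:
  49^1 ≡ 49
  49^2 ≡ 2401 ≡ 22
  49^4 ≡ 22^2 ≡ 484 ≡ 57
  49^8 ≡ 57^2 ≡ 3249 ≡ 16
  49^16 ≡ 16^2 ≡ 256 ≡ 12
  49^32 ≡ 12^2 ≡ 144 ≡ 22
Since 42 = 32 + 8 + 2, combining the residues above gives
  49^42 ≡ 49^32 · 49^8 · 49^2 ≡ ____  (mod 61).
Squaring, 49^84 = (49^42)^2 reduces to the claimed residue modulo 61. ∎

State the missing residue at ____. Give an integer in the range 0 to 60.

58

Multiply the listed residues: 22 · 16 · 22 = 352 → 7744.
Reducing modulo 61: 7744 = 126·61 + 58, so 49^42 ≡ 58.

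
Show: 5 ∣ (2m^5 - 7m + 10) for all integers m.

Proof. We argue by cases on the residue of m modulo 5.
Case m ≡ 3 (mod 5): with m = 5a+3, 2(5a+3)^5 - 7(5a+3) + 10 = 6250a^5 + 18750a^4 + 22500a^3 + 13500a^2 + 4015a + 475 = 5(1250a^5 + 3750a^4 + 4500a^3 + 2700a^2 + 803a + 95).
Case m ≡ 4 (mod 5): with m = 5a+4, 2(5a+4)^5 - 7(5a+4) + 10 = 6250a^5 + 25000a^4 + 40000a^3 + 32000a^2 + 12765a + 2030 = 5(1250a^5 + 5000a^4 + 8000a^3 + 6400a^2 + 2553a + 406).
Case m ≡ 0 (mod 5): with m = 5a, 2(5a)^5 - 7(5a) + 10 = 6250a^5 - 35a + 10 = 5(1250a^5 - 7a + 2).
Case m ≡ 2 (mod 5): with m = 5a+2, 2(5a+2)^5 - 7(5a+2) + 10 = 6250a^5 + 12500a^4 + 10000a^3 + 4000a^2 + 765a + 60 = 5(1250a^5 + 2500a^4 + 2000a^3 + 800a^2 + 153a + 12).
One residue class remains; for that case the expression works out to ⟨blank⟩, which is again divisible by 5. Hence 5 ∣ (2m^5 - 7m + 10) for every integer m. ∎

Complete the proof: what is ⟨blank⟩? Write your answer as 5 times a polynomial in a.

5(1250a^5 + 1250a^4 + 500a^3 + 100a^2 + 3a + 1)

The residues treated are {3, 4, 0, 2}, so the missing case is m ≡ 1 (mod 5); write m = 5a+1.
Then 2(5a+1)^5 - 7(5a+1) + 10 = 6250a^5 + 6250a^4 + 2500a^3 + 500a^2 + 15a + 5 = 5(1250a^5 + 1250a^4 + 500a^3 + 100a^2 + 3a + 1).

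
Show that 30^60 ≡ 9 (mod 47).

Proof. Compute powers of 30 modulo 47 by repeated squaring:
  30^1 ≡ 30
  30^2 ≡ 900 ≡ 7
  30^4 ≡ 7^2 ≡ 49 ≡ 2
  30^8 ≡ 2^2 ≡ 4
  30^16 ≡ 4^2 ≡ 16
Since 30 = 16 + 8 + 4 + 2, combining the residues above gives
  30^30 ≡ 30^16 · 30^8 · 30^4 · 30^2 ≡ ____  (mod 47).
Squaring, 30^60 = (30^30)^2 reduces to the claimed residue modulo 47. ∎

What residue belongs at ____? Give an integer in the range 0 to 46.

3

30^16 · 30^8 · 30^4 · 30^2 ≡ 16 · 4 · 2 · 7 = 896.
896 mod 47 = 3, so 30^30 ≡ 3 (mod 47).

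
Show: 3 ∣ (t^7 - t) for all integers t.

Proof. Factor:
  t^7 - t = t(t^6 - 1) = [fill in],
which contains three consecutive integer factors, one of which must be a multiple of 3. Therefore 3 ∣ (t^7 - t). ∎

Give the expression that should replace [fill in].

(t - 1)t(t + 1)(t^4 + t^2 + 1)

t^6 - 1 = (t^2 - 1)(t^4 + t^2 + 1), and t^2 - 1 = (t-1)(t+1).
So t(t^6 - 1) = (t - 1)t(t + 1)(t^4 + t^2 + 1).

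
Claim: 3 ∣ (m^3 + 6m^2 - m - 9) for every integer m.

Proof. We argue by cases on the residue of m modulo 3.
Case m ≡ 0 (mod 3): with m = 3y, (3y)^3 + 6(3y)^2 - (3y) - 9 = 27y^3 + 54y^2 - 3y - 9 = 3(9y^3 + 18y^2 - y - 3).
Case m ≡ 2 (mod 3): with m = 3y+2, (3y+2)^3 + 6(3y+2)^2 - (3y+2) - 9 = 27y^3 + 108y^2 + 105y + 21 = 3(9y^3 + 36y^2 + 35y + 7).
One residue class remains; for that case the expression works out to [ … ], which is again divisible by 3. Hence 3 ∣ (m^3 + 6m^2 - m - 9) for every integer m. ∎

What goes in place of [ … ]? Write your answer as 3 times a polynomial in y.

3(9y^3 + 27y^2 + 14y - 1)

The residues treated are {0, 2}, so the missing case is m ≡ 1 (mod 3); write m = 3y+1.
Then (3y+1)^3 + 6(3y+1)^2 - (3y+1) - 9 = 27y^3 + 81y^2 + 42y - 3 = 3(9y^3 + 27y^2 + 14y - 1).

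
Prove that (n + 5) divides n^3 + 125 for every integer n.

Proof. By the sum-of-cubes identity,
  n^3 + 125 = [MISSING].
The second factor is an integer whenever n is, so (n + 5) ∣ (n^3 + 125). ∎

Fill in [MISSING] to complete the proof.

a^3 + b^3 = (a + b)(a^2 - ab + b^2). With a = n, b = 5:
n^3 + 125 = (n + 5)(n^2 - 5n + 25).

(n + 5)(n^2 - 5n + 25)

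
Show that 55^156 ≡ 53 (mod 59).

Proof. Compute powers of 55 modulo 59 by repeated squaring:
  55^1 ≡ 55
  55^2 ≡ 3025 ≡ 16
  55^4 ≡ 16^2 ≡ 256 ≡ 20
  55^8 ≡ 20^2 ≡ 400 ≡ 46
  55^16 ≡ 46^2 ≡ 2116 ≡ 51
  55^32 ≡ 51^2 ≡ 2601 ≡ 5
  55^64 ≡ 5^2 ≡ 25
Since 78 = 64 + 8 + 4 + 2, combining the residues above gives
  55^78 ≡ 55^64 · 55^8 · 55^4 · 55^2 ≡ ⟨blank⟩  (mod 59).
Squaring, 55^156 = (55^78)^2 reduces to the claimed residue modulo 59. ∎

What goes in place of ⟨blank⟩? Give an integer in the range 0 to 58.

55^64 · 55^8 · 55^4 · 55^2 ≡ 25 · 46 · 20 · 16 = 368000.
368000 mod 59 = 17, so 55^78 ≡ 17 (mod 59).

17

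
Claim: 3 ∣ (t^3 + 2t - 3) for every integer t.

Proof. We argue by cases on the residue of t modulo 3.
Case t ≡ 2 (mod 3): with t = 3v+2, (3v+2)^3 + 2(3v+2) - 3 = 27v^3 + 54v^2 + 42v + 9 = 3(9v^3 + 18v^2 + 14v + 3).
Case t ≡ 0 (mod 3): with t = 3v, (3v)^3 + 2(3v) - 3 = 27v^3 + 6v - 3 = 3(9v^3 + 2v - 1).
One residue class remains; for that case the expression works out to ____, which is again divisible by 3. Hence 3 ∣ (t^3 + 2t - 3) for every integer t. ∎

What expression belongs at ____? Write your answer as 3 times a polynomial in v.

3(9v^3 + 9v^2 + 5v)

Only t ≡ 1 (mod 3) is unaccounted for. Put t = 3v+1:
(3v+1)^3 + 2(3v+1) - 3 expands to 27v^3 + 27v^2 + 15v,
and factoring out 3 leaves 3(9v^3 + 9v^2 + 5v).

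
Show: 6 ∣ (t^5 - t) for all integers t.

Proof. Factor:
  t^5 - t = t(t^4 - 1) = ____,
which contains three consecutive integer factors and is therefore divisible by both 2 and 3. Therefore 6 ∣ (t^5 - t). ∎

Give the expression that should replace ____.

(t - 1)t(t + 1)(t^2 + 1)

t^4 - 1 = (t^2 - 1)(t^2 + 1), and t^2 - 1 = (t-1)(t+1).
So t(t^4 - 1) = (t - 1)t(t + 1)(t^2 + 1).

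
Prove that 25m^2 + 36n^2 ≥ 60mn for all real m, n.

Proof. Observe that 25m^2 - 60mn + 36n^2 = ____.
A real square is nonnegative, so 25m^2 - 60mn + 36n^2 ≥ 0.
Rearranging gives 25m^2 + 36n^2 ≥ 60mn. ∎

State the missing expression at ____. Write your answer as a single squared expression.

(5m - 6n)^2

The leading and trailing coefficients are 5^2 and 6^2, and 60 = 2·5·6, so the trinomial is (5m - 6n)^2.
Hence 25m^2 - 60mn + 36n^2 ≥ 0.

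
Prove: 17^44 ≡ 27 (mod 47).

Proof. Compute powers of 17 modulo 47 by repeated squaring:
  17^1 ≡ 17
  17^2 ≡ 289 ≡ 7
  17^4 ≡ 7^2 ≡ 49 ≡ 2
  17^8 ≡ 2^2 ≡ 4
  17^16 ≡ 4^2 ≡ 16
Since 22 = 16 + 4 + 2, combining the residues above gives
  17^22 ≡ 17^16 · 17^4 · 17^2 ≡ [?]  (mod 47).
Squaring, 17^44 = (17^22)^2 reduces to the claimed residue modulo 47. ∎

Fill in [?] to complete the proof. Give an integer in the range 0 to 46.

Multiply the listed residues: 16 · 2 · 7 = 32 → 224.
Reducing modulo 47: 224 = 4·47 + 36, so 17^22 ≡ 36.

36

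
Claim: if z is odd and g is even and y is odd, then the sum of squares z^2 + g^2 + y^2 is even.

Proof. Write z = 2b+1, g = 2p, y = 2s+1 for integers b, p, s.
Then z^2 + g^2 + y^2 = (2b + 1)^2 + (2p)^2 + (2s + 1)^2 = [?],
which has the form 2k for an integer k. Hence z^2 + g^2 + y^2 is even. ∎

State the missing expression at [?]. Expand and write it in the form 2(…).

2(2b^2 + 2b + 2p^2 + 2s^2 + 2s + 1)

(2b + 1)^2 + (2p)^2 + (2s + 1)^2 = 4b^2 + 4b + 4p^2 + 4s^2 + 4s + 2
= 2(2b^2 + 2b + 2p^2 + 2s^2 + 2s + 1).
Since 2b^2 + 2b + 2p^2 + 2s^2 + 2s + 1 is an integer, the sum of squares is of the form 2k for an integer k.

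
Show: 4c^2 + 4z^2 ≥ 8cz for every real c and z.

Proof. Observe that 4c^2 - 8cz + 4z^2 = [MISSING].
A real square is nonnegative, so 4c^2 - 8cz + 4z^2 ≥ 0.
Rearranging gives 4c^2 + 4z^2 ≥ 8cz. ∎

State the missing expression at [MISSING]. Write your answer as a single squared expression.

4c^2 - 8cz + 4z^2 is a perfect-square trinomial: the outer terms are (2c)^2 and (2z)^2, and the cross term is -2·2c·2z.
So 4c^2 - 8cz + 4z^2 = (2c - 2z)^2 ≥ 0.

(2c - 2z)^2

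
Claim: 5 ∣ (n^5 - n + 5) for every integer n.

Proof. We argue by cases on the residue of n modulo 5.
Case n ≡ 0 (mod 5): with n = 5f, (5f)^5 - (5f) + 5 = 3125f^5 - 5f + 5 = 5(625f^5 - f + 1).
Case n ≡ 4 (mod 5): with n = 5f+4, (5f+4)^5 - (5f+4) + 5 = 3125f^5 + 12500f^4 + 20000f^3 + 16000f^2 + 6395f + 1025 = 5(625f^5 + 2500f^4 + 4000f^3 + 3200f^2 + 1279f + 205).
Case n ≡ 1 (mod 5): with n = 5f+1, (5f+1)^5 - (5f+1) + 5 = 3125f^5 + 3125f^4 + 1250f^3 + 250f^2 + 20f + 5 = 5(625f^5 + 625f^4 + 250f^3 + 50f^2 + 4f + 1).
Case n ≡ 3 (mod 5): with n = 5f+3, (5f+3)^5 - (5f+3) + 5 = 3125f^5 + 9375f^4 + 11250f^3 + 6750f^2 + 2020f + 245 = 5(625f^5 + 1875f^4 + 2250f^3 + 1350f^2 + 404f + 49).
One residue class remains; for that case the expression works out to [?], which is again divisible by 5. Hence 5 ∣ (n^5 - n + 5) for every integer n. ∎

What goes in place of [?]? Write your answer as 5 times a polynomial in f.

5(625f^5 + 1250f^4 + 1000f^3 + 400f^2 + 79f + 7)

The residues treated are {0, 4, 1, 3}, so the missing case is n ≡ 2 (mod 5); write n = 5f+2.
Then (5f+2)^5 - (5f+2) + 5 = 3125f^5 + 6250f^4 + 5000f^3 + 2000f^2 + 395f + 35 = 5(625f^5 + 1250f^4 + 1000f^3 + 400f^2 + 79f + 7).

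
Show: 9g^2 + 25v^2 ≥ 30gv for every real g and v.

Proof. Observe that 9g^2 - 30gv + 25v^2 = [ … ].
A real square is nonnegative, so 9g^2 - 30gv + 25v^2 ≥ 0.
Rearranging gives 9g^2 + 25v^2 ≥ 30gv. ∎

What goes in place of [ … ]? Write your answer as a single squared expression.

9g^2 - 30gv + 25v^2 is a perfect-square trinomial: the outer terms are (3g)^2 and (5v)^2, and the cross term is -2·3g·5v.
So 9g^2 - 30gv + 25v^2 = (3g - 5v)^2 ≥ 0.

(3g - 5v)^2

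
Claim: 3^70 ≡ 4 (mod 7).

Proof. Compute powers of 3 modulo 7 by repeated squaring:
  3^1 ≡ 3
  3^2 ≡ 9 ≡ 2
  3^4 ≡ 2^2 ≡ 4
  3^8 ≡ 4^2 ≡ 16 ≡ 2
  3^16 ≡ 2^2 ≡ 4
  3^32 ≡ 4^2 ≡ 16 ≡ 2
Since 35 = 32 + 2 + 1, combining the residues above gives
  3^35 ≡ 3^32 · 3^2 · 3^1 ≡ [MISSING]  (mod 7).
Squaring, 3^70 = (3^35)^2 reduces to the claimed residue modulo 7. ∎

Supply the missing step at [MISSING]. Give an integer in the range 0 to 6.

3^32 · 3^2 · 3^1 ≡ 2 · 2 · 3 = 12.
12 mod 7 = 5, so 3^35 ≡ 5 (mod 7).

5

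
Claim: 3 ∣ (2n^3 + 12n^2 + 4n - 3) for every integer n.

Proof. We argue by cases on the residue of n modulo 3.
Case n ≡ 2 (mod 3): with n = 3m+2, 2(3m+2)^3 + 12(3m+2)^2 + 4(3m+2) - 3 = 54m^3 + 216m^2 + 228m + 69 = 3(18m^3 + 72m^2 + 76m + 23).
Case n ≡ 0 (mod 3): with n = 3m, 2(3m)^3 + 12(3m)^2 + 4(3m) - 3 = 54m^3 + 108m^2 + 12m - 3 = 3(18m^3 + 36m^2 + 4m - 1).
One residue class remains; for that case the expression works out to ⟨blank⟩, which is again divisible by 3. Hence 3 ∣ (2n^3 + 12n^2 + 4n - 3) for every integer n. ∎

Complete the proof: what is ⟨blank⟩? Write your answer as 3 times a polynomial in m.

The residues treated are {2, 0}, so the missing case is n ≡ 1 (mod 3); write n = 3m+1.
Then 2(3m+1)^3 + 12(3m+1)^2 + 4(3m+1) - 3 = 54m^3 + 162m^2 + 102m + 15 = 3(18m^3 + 54m^2 + 34m + 5).

3(18m^3 + 54m^2 + 34m + 5)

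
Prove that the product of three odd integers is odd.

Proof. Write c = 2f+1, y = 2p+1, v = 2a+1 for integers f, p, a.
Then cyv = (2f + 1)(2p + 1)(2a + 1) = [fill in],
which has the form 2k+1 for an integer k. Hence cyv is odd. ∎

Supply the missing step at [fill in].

2(4afp + 2af + 2ap + a + 2fp + f + p) + 1

(2f + 1)(2p + 1)(2a + 1) = 8afp + 4af + 4ap + 2a + 4fp + 2f + 2p + 1
= 2(4afp + 2af + 2ap + a + 2fp + f + p) + 1.
Since 4afp + 2af + 2ap + a + 2fp + f + p is an integer, the product is of the form 2k+1 for an integer k.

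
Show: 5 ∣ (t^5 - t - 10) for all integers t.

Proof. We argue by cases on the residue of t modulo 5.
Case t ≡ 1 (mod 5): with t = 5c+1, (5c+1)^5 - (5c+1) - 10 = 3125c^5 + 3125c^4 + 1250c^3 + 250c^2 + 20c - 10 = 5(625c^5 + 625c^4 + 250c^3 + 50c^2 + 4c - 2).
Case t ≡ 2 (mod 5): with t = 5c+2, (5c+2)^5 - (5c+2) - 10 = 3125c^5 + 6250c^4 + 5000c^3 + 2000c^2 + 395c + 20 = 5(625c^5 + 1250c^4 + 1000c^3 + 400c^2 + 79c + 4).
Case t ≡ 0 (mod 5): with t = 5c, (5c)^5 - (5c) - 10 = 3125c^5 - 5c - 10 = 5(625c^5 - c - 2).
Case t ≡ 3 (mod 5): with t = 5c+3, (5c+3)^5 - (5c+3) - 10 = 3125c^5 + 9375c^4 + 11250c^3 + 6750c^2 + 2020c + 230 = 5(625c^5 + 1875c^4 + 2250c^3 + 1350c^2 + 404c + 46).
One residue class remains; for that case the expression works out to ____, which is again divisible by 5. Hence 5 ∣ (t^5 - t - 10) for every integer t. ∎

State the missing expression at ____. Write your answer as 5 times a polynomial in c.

Only t ≡ 4 (mod 5) is unaccounted for. Put t = 5c+4:
(5c+4)^5 - (5c+4) - 10 expands to 3125c^5 + 12500c^4 + 20000c^3 + 16000c^2 + 6395c + 1010,
and factoring out 5 leaves 5(625c^5 + 2500c^4 + 4000c^3 + 3200c^2 + 1279c + 202).

5(625c^5 + 2500c^4 + 4000c^3 + 3200c^2 + 1279c + 202)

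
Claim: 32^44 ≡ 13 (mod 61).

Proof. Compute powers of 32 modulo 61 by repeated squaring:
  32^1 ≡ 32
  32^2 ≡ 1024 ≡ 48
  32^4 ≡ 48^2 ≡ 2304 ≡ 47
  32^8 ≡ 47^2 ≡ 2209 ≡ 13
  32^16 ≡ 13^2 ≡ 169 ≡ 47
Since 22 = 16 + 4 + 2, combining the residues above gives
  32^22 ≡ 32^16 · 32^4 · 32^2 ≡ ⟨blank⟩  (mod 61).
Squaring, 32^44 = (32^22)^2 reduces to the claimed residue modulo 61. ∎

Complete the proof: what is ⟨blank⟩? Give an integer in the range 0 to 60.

32^16 · 32^4 · 32^2 ≡ 47 · 47 · 48 = 106032.
106032 mod 61 = 14, so 32^22 ≡ 14 (mod 61).

14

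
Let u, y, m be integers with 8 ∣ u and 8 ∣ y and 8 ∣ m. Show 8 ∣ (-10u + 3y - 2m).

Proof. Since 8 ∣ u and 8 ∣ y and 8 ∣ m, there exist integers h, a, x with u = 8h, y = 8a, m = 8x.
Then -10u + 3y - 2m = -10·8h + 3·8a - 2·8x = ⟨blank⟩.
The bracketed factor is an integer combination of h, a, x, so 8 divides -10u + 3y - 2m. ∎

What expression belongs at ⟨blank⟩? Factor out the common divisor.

Pull the common 8 out of every term: -10·8h + 3·8a - 2·8x = 8(3a - 10h - 2x).
3a - 10h - 2x is an integer, which exhibits the divisibility.

8(3a - 10h - 2x)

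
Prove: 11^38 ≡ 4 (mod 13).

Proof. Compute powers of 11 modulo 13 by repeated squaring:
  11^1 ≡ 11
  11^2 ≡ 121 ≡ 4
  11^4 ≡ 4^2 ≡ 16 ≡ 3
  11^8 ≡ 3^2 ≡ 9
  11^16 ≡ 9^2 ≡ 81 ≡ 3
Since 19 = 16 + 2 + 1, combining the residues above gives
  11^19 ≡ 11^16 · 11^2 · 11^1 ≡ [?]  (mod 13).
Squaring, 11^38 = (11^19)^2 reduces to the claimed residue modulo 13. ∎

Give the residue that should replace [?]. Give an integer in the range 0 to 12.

2

Multiply the listed residues: 3 · 4 · 11 = 12 → 132.
Reducing modulo 13: 132 = 10·13 + 2, so 11^19 ≡ 2.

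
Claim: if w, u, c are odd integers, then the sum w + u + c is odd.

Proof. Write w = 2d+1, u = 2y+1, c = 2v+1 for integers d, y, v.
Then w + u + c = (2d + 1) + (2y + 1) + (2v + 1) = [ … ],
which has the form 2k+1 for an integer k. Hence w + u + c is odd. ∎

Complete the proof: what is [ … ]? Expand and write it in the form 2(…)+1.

2(d + v + y + 1) + 1

(2d + 1) + (2y + 1) + (2v + 1) = 2d + 2v + 2y + 3
= 2(d + v + y + 1) + 1.
Since d + v + y + 1 is an integer, the sum is of the form 2k+1 for an integer k.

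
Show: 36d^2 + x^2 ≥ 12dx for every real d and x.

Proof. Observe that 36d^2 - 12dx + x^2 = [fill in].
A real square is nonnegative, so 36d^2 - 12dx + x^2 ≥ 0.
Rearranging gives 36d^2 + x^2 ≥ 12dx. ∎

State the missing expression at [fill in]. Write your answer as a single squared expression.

The leading and trailing coefficients are 6^2 and 1^2, and 12 = 2·6·1, so the trinomial is (6d - x)^2.
Hence 36d^2 - 12dx + x^2 ≥ 0.

(6d - x)^2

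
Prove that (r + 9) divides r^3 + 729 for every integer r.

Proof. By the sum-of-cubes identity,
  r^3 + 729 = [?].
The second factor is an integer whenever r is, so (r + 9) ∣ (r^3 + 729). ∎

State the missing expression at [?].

(r + 9)(r^2 - 9r + 81)

a^3 + b^3 = (a + b)(a^2 - ab + b^2). With a = r, b = 9:
r^3 + 729 = (r + 9)(r^2 - 9r + 81).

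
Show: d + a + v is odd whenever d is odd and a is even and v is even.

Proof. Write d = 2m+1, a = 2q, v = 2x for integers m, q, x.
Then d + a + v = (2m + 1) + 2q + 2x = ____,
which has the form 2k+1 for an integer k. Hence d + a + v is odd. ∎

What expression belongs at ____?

Expanding: (2m + 1) + 2q + 2x = 2m + 2q + 2x + 1.
Every term except the constant is even, so this is 2(m + q + x) + 1,
and m + q + x ∈ ℤ gives the required form.

2(m + q + x) + 1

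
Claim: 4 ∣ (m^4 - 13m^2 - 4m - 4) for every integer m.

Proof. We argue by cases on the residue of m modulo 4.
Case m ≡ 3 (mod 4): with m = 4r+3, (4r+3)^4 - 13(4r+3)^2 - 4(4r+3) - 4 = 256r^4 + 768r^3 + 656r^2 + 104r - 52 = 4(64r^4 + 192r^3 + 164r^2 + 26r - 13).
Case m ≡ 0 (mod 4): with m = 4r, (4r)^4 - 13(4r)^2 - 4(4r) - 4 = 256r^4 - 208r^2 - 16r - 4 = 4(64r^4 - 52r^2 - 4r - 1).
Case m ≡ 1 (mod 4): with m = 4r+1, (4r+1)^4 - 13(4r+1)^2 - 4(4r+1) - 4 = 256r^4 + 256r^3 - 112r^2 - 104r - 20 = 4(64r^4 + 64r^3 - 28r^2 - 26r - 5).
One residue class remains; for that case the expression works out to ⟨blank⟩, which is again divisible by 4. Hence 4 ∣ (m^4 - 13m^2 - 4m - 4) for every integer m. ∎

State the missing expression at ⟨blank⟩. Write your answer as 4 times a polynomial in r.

Only m ≡ 2 (mod 4) is unaccounted for. Put m = 4r+2:
(4r+2)^4 - 13(4r+2)^2 - 4(4r+2) - 4 expands to 256r^4 + 512r^3 + 176r^2 - 96r - 48,
and factoring out 4 leaves 4(64r^4 + 128r^3 + 44r^2 - 24r - 12).

4(64r^4 + 128r^3 + 44r^2 - 24r - 12)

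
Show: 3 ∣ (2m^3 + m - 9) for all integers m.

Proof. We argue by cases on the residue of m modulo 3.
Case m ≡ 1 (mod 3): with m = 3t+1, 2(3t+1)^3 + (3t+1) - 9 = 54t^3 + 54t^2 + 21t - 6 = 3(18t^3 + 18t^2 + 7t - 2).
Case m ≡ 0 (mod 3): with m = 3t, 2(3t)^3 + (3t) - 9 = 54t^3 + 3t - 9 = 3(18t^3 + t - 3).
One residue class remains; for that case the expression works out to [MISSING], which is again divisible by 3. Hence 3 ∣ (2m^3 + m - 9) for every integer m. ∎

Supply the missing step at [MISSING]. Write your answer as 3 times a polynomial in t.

3(18t^3 + 36t^2 + 25t + 3)

Only m ≡ 2 (mod 3) is unaccounted for. Put m = 3t+2:
2(3t+2)^3 + (3t+2) - 9 expands to 54t^3 + 108t^2 + 75t + 9,
and factoring out 3 leaves 3(18t^3 + 36t^2 + 25t + 3).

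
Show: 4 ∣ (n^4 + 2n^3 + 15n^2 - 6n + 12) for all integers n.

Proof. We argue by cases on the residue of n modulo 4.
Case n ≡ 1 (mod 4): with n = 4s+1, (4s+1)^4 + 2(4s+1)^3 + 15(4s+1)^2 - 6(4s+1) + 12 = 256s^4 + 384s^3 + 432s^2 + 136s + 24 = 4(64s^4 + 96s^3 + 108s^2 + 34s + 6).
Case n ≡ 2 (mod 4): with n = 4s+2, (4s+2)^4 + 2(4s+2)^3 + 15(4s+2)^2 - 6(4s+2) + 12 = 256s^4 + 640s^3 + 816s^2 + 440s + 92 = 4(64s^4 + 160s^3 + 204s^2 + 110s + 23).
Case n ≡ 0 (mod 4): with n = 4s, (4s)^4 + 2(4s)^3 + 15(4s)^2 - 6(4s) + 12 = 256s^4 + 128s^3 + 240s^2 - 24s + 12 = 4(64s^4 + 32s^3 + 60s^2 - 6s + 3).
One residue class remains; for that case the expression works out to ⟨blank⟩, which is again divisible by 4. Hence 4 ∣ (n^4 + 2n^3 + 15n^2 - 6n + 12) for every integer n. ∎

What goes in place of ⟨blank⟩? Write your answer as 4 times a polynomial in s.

4(64s^4 + 224s^3 + 348s^2 + 246s + 66)

The residues treated are {1, 2, 0}, so the missing case is n ≡ 3 (mod 4); write n = 4s+3.
Then (4s+3)^4 + 2(4s+3)^3 + 15(4s+3)^2 - 6(4s+3) + 12 = 256s^4 + 896s^3 + 1392s^2 + 984s + 264 = 4(64s^4 + 224s^3 + 348s^2 + 246s + 66).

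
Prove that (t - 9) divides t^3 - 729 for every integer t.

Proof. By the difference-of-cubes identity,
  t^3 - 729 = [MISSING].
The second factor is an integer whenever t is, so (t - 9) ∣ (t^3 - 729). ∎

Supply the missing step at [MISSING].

(t - 9)(t^2 + 9t + 81)

a^3 - b^3 = (a - b)(a^2 + ab + b^2). With a = t, b = 9:
t^3 - 729 = (t - 9)(t^2 + 9t + 81).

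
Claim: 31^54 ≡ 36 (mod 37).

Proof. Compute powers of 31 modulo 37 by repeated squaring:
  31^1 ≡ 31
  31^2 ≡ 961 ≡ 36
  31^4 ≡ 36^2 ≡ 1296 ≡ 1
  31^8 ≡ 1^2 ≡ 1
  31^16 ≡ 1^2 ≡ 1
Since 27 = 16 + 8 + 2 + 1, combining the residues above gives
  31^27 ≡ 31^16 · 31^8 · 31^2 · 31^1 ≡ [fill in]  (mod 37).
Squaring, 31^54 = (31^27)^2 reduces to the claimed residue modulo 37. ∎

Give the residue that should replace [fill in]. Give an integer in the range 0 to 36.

31^16 · 31^8 · 31^2 · 31^1 ≡ 1 · 1 · 36 · 31 = 1116.
1116 mod 37 = 6, so 31^27 ≡ 6 (mod 37).

6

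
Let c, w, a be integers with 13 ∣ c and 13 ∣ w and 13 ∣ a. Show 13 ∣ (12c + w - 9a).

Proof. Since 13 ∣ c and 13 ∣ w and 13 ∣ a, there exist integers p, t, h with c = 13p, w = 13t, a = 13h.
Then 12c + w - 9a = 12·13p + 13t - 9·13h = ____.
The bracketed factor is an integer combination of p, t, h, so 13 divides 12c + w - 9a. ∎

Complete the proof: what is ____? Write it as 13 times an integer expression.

13(-9h + 12p + t)

Pull the common 13 out of every term: 12·13p + 13t - 9·13h = 13(-9h + 12p + t).
-9h + 12p + t is an integer, which exhibits the divisibility.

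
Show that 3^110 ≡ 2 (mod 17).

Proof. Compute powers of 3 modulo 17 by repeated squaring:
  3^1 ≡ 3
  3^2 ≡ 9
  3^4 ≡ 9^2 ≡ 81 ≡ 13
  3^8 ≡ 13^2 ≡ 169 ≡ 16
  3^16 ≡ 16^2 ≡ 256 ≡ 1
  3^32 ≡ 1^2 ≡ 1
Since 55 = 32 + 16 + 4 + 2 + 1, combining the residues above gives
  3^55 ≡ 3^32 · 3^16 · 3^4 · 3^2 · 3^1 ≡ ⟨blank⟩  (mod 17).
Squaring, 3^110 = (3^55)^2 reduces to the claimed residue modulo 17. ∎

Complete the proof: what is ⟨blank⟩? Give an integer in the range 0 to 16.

11

Multiply the listed residues: 1 · 1 · 13 · 9 · 3 = 1 → 13 → 117 → 351.
Reducing modulo 17: 351 = 20·17 + 11, so 3^55 ≡ 11.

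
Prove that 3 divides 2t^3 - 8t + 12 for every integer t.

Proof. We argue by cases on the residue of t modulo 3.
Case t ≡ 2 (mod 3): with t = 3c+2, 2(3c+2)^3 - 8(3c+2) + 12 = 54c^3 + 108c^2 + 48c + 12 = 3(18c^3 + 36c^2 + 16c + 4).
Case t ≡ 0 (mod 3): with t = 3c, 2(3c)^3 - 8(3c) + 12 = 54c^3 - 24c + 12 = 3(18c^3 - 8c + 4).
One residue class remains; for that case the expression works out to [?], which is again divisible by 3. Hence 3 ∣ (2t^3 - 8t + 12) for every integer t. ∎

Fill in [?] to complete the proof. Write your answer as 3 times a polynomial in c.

The residues treated are {2, 0}, so the missing case is t ≡ 1 (mod 3); write t = 3c+1.
Then 2(3c+1)^3 - 8(3c+1) + 12 = 54c^3 + 54c^2 - 6c + 6 = 3(18c^3 + 18c^2 - 2c + 2).

3(18c^3 + 18c^2 - 2c + 2)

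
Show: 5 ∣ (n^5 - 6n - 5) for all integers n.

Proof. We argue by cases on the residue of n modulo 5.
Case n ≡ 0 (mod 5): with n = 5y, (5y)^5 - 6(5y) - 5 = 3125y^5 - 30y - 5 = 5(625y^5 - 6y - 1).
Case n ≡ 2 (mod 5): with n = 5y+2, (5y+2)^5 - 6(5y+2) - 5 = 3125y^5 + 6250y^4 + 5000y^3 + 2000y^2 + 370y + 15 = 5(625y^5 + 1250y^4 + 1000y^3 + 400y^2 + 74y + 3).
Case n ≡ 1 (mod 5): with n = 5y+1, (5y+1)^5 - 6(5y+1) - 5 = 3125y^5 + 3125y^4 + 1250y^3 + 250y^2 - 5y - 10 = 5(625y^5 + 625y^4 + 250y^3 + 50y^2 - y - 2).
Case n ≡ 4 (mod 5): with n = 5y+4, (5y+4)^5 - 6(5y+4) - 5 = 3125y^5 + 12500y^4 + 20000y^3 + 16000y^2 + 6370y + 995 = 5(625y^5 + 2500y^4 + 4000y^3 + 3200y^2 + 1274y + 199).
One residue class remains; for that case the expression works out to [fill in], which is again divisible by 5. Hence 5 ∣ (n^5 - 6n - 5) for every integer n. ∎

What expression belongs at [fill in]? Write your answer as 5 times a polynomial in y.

The residues treated are {0, 2, 1, 4}, so the missing case is n ≡ 3 (mod 5); write n = 5y+3.
Then (5y+3)^5 - 6(5y+3) - 5 = 3125y^5 + 9375y^4 + 11250y^3 + 6750y^2 + 1995y + 220 = 5(625y^5 + 1875y^4 + 2250y^3 + 1350y^2 + 399y + 44).

5(625y^5 + 1875y^4 + 2250y^3 + 1350y^2 + 399y + 44)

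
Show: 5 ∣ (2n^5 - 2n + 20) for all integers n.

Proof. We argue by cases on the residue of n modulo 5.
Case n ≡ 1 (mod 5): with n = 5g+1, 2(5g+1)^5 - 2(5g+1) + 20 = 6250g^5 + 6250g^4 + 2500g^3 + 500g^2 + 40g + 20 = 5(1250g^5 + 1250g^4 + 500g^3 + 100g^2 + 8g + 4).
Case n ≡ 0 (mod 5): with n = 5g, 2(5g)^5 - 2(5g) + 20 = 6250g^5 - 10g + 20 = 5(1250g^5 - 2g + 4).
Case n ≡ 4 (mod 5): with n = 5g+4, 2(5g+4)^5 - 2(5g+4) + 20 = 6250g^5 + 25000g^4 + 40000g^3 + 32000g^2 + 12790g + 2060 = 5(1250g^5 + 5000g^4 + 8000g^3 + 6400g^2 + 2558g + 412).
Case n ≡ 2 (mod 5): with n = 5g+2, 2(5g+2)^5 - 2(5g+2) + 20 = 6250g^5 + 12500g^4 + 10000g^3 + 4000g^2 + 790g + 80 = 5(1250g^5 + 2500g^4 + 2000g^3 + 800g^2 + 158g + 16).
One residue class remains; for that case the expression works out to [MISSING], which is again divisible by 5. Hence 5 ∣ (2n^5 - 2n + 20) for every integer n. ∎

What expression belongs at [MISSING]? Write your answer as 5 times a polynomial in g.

Only n ≡ 3 (mod 5) is unaccounted for. Put n = 5g+3:
2(5g+3)^5 - 2(5g+3) + 20 expands to 6250g^5 + 18750g^4 + 22500g^3 + 13500g^2 + 4040g + 500,
and factoring out 5 leaves 5(1250g^5 + 3750g^4 + 4500g^3 + 2700g^2 + 808g + 100).

5(1250g^5 + 3750g^4 + 4500g^3 + 2700g^2 + 808g + 100)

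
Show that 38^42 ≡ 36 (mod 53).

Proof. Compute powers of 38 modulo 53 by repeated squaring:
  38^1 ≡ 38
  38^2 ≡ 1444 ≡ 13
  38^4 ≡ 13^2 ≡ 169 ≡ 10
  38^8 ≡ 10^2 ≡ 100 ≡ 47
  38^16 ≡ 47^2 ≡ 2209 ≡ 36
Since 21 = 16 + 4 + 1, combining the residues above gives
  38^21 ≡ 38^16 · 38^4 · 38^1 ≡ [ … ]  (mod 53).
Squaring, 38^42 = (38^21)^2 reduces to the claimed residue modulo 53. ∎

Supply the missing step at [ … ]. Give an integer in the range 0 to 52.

Multiply the listed residues: 36 · 10 · 38 = 360 → 13680.
Reducing modulo 53: 13680 = 258·53 + 6, so 38^21 ≡ 6.

6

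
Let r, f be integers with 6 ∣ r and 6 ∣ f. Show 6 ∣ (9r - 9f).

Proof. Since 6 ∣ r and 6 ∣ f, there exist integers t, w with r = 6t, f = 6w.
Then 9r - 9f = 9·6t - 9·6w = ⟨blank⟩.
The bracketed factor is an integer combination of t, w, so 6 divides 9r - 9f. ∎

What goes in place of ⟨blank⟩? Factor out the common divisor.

6(9t - 9w)

Each term has a factor of 6: 9·6t - 9·6w = 6·(9t - 9w).
Since 9t - 9w is an integer, 6 ∣ (9r - 9f).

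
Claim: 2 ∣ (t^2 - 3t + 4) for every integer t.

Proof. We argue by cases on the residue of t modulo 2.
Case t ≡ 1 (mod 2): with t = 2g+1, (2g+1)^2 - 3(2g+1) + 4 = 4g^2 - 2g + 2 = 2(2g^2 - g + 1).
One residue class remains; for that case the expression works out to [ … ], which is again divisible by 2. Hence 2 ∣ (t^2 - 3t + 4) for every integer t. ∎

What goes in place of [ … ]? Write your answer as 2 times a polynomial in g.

Only t ≡ 0 (mod 2) is unaccounted for. Put t = 2g:
(2g)^2 - 3(2g) + 4 expands to 4g^2 - 6g + 4,
and factoring out 2 leaves 2(2g^2 - 3g + 2).

2(2g^2 - 3g + 2)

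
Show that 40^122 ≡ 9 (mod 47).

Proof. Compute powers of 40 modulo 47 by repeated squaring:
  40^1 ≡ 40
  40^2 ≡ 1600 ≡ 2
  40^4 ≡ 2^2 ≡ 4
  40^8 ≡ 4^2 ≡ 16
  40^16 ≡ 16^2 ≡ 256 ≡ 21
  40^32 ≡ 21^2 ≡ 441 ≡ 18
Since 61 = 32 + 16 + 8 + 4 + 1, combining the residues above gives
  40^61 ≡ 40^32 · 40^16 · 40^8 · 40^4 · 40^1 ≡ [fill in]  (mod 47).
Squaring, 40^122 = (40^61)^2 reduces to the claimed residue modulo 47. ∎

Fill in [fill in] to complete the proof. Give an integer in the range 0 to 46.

40^32 · 40^16 · 40^8 · 40^4 · 40^1 ≡ 18 · 21 · 16 · 4 · 40 = 967680.
967680 mod 47 = 44, so 40^61 ≡ 44 (mod 47).

44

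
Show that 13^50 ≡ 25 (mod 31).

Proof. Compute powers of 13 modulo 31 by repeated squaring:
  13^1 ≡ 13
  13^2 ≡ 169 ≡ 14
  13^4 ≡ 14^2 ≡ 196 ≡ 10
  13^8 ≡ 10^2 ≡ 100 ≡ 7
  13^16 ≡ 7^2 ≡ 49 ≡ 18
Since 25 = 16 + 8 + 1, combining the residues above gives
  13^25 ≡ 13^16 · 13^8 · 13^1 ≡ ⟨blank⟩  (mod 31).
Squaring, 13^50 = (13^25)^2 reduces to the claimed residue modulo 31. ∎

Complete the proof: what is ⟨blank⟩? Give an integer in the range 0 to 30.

Multiply the listed residues: 18 · 7 · 13 = 126 → 1638.
Reducing modulo 31: 1638 = 52·31 + 26, so 13^25 ≡ 26.

26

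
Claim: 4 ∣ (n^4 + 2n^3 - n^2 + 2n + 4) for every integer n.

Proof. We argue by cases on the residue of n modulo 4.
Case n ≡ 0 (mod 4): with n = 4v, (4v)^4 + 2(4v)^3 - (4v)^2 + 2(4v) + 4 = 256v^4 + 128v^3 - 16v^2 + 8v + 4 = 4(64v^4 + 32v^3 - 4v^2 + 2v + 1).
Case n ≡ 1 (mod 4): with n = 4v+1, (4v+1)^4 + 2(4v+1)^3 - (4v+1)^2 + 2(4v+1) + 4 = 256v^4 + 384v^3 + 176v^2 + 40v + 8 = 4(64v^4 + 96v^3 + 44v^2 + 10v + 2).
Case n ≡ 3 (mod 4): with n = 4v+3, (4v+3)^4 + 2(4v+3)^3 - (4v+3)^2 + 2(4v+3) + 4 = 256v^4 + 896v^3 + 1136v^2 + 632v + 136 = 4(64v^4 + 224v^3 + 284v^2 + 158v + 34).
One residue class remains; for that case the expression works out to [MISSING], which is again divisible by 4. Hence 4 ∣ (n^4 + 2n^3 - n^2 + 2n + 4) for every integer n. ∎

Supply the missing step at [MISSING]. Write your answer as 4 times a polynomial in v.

Only n ≡ 2 (mod 4) is unaccounted for. Put n = 4v+2:
(4v+2)^4 + 2(4v+2)^3 - (4v+2)^2 + 2(4v+2) + 4 expands to 256v^4 + 640v^3 + 560v^2 + 216v + 36,
and factoring out 4 leaves 4(64v^4 + 160v^3 + 140v^2 + 54v + 9).

4(64v^4 + 160v^3 + 140v^2 + 54v + 9)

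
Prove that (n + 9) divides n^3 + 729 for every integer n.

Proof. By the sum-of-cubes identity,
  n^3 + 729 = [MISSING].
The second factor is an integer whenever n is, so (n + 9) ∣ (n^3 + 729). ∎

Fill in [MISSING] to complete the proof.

(n + 9)(n^2 - 9n + 81)

a^3 + b^3 = (a + b)(a^2 - ab + b^2). With a = n, b = 9:
n^3 + 729 = (n + 9)(n^2 - 9n + 81).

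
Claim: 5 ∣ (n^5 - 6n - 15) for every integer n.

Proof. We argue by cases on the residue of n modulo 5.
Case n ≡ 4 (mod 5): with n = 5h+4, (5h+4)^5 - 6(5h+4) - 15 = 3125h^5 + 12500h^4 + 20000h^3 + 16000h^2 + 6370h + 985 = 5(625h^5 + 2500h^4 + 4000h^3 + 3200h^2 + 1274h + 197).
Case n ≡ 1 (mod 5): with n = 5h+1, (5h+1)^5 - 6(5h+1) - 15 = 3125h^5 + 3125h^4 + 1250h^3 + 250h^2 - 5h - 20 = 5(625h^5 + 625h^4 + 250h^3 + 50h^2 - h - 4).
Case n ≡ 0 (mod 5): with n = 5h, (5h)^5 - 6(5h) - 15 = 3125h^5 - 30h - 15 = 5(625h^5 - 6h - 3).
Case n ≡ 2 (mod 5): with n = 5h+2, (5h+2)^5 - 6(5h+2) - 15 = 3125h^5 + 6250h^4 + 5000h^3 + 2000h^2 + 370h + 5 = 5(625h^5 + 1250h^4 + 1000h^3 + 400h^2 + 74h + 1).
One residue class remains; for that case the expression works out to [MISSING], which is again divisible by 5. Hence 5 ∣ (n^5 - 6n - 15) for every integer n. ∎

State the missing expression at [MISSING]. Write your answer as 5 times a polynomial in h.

The residues treated are {4, 1, 0, 2}, so the missing case is n ≡ 3 (mod 5); write n = 5h+3.
Then (5h+3)^5 - 6(5h+3) - 15 = 3125h^5 + 9375h^4 + 11250h^3 + 6750h^2 + 1995h + 210 = 5(625h^5 + 1875h^4 + 2250h^3 + 1350h^2 + 399h + 42).

5(625h^5 + 1875h^4 + 2250h^3 + 1350h^2 + 399h + 42)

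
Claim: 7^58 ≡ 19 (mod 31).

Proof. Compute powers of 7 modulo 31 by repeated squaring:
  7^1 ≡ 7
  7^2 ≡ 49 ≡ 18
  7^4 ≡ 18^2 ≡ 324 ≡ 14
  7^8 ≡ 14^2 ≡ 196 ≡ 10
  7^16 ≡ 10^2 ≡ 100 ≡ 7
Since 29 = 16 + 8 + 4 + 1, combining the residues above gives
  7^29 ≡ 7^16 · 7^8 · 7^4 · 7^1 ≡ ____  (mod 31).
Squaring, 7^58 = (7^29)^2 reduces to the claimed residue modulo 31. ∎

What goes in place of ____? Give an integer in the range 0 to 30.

9

Multiply the listed residues: 7 · 10 · 14 · 7 = 70 → 980 → 6860.
Reducing modulo 31: 6860 = 221·31 + 9, so 7^29 ≡ 9.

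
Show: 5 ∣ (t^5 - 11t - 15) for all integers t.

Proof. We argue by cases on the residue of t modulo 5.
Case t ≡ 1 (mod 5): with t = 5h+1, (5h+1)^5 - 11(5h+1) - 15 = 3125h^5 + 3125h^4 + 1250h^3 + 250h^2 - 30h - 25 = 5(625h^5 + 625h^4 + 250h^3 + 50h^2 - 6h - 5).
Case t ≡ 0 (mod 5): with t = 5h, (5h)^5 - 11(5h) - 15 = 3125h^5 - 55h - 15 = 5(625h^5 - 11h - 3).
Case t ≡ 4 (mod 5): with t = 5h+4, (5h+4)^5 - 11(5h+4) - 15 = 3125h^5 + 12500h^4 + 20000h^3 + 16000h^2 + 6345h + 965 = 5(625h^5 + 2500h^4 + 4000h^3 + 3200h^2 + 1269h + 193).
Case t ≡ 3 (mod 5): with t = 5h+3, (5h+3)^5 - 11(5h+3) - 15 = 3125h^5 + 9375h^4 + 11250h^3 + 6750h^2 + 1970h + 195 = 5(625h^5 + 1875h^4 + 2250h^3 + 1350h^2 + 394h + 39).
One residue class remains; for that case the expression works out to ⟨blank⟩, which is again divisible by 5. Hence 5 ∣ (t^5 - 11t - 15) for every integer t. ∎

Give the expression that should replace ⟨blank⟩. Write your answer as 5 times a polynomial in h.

The residues treated are {1, 0, 4, 3}, so the missing case is t ≡ 2 (mod 5); write t = 5h+2.
Then (5h+2)^5 - 11(5h+2) - 15 = 3125h^5 + 6250h^4 + 5000h^3 + 2000h^2 + 345h - 5 = 5(625h^5 + 1250h^4 + 1000h^3 + 400h^2 + 69h - 1).

5(625h^5 + 1250h^4 + 1000h^3 + 400h^2 + 69h - 1)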